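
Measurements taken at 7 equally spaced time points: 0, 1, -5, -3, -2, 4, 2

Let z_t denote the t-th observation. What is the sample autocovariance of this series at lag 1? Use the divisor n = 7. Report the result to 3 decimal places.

1.953

Mean z̄ = (0 + 1 − 5 − 3 − 2 + 4 + 2)/7 = -0.4286
Deviations: 0.4286, 1.4286, -4.5714, -2.5714, -1.5714, 4.4286, 2.4286
Σ_{t=1}^{6}(z_t−z̄)(z_{t+1}−z̄) = 13.6735
γ_1 = 13.6735 / 7 = 1.953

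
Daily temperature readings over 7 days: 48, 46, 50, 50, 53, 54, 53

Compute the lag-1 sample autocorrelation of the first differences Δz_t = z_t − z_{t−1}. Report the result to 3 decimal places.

-0.498

First differences Δz: -2, 4, 0, 3, 1, -1
Mean of differences = 0.8333
Numerator Σ(Δz_t−Δz̄)(Δz_{t+1}−Δz̄) = -13.3611
Denominator Σ(Δz_t−Δz̄)² = 26.8333
r_1(Δz) = -13.3611 / 26.8333 = -0.498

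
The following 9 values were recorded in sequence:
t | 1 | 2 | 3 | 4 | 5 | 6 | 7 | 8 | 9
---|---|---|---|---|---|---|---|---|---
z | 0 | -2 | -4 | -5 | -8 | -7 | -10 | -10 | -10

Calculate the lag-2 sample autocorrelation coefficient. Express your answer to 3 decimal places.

0.347

Mean z̄ = (0 − 2 − 4 − 5 − 8 − 7 − 10 − 10 − 10)/9 = -6.2222
Σ(z_t−z̄)(z_{t+2}−z̄) = (13.8272) + (5.1605) + (-3.9506) + (-0.9506) + (6.7160) + (2.9383) + (14.2716) = 38.0123
Denominator Σ(z_t−z̄)² = 109.5556
r_2 = 38.0123 / 109.5556 = 0.347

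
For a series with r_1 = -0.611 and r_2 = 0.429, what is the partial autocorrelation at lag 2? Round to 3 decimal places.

0.089

φ_{22} = (r_2 − r_1²) / (1 − r_1²)
r_1² = (-0.611)² = 0.373321
Numerator = 0.429 − 0.3733 = 0.0557; denominator = 1 − 0.3733 = 0.6267
φ_{22} = 0.0557 / 0.6267 = 0.089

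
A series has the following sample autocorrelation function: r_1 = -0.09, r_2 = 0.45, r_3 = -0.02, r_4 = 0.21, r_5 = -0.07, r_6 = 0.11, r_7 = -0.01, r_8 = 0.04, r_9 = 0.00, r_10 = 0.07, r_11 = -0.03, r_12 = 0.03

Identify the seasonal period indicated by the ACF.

The largest autocorrelation is r_2 = 0.45, with a weaker echo at lag 4 (0.21); the remaining lags stay at or below 0.11.
The dominant spike at lag 2 indicates a seasonal period of 2.

2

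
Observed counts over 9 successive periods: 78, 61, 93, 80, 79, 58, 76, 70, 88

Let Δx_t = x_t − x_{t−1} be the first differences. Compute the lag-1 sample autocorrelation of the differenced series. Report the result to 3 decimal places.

-0.591

First differences Δx: -17, 32, -13, -1, -21, 18, -6, 18
Mean of differences = 1.2500
Numerator Σ(Δx_t−Δx̄)(Δx_{t+1}−Δx̄) = -1532.8125
Denominator Σ(Δx_t−Δx̄)² = 2595.5000
r_1(Δx) = -1532.8125 / 2595.5000 = -0.591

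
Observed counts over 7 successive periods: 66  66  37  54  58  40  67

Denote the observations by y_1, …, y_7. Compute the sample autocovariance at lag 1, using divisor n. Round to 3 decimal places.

-39.802

Mean ȳ = (66 + 66 + 37 + 54 + 58 + 40 + 67)/7 = 55.4286
Σ_{t=1}^{6}(y_t−ȳ)(y_{t+1}−ȳ) = -278.6122
γ_1 = -278.6122 / 7 = -39.802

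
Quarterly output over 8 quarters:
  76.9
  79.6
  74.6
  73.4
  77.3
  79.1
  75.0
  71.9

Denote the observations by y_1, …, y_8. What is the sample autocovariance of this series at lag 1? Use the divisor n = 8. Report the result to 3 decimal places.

Mean ȳ = (76.9 + 79.6 + 74.6 + 73.4 + 77.3 + 79.1 + 75.0 + 71.9)/8 = 75.9750
Deviations: 0.9250, 3.6250, -1.3750, -2.5750, 1.3250, 3.1250, -0.9750, -4.0750
Σ_{t=1}^{7}(y_t−ȳ)(y_{t+1}−ȳ) = 3.5644
γ_1 = 3.5644 / 8 = 0.446

0.446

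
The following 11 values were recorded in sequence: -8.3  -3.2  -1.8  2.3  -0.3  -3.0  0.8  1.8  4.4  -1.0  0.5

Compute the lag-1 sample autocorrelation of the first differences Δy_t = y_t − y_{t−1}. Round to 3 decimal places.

First differences Δy: 5.1, 1.4, 4.1, -2.6, -2.7, 3.8, 1.0, 2.6, -5.4, 1.5
Mean of differences = 0.8800
Numerator Σ(Δy_t−Δȳ)(Δy_{t+1}−Δȳ) = -19.4704
Denominator Σ(Δy_t−Δȳ)² = 104.6960
r_1(Δy) = -19.4704 / 104.6960 = -0.186

-0.186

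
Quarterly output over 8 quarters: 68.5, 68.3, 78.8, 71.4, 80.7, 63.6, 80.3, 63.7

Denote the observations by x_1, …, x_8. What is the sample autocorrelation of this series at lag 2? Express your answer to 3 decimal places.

Mean x̄ = (68.5 + 68.3 + 78.8 + 71.4 + 80.7 + 63.6 + 80.3 + 63.7)/8 = 71.9125
Deviations from mean: -3.4125, -3.6125, 6.8875, -0.5125, 8.7875, -8.3125, 8.3875, -8.2125
Numerator Σ_{t=1}^{6}(x_t−x̄)(x_{t+2}−x̄) = 185.1034
Denominator Σ(x_t−x̄)² = 356.5088
r_2 = 185.1034 / 356.5088 = 0.519

0.519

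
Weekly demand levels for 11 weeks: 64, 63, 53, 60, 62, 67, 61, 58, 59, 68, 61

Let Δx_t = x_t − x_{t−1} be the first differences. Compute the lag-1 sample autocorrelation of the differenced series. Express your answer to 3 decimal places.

-0.293

First differences Δx: -1, -10, 7, 2, 5, -6, -3, 1, 9, -7
Mean of differences = -0.3000
Numerator Σ(Δx_t−Δx̄)(Δx_{t+1}−Δx̄) = -103.5900
Denominator Σ(Δx_t−Δx̄)² = 354.1000
r_1(Δx) = -103.5900 / 354.1000 = -0.293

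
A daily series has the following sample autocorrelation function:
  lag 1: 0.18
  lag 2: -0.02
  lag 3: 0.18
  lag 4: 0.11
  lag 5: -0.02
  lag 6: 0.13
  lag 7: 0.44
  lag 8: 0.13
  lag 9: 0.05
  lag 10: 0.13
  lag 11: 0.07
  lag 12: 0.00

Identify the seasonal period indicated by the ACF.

7

The largest autocorrelation is r_7 = 0.44; the remaining lags stay at or below 0.18.
The dominant spike at lag 7 indicates a seasonal period of 7.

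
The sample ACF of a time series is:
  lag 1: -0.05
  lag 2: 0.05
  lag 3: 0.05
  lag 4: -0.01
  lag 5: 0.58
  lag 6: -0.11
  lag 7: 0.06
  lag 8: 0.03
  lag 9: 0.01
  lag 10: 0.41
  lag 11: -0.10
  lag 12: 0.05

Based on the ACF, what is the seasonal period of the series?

The largest autocorrelation is r_5 = 0.58, with a weaker echo at lag 10 (0.41); the remaining lags stay at or below 0.06.
The dominant spike at lag 5 indicates a seasonal period of 5.

5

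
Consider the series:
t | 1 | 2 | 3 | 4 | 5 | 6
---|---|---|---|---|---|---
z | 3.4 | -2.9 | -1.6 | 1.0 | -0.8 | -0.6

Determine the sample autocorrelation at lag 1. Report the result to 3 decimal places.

Mean z̄ = (3.4 − 2.9 − 1.6 + 1.0 − 0.8 − 0.6)/6 = -0.2500
Deviations from mean: 3.6500, -2.6500, -1.3500, 1.2500, -0.5500, -0.3500
Numerator Σ_{t=1}^{5}(z_t−z̄)(z_{t+1}−z̄) = -8.2775
Denominator Σ(z_t−z̄)² = 24.1550
r_1 = -8.2775 / 24.1550 = -0.343

-0.343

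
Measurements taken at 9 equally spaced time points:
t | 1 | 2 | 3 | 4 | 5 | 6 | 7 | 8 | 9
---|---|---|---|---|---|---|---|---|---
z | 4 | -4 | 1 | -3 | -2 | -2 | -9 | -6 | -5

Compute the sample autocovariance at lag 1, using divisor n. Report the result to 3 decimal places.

Mean z̄ = (4 − 4 + 1 − 3 − 2 − 2 − 9 − 6 − 5)/9 = -2.8889
Σ_{t=1}^{8}(z_t−z̄)(z_{t+1}−z̄) = 8.4321
γ_1 = 8.4321 / 9 = 0.937

0.937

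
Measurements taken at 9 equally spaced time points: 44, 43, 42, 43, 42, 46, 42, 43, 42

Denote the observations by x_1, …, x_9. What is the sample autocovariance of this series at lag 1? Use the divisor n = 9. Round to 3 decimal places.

Mean x̄ = (44 + 43 + 42 + 43 + 42 + 46 + 42 + 43 + 42)/9 = 43.0000
Σ_{t=1}^{8}(x_t−x̄)(x_{t+1}−x̄) = -6.0000
γ_1 = -6.0000 / 9 = -0.667

-0.667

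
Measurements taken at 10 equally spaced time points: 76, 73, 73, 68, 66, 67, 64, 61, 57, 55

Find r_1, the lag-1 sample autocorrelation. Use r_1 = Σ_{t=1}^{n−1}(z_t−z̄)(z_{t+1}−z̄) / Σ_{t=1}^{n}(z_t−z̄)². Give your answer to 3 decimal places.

Mean z̄ = (76 + 73 + 73 + 68 + 66 + 67 + 64 + 61 + 57 + 55)/10 = 66.0000
Numerator Σ_{t=1}^{9}(z_t−z̄)(z_{t+1}−z̄) = 285.0000
Denominator Σ(z_t−z̄)² = 434.0000
r_1 = 285.0000 / 434.0000 = 0.657

0.657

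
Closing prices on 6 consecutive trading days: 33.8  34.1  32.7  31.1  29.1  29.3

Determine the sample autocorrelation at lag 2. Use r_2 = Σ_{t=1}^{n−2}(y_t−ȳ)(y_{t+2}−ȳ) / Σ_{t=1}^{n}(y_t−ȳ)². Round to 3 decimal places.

-0.021

Mean ȳ = (33.8 + 34.1 + 32.7 + 31.1 + 29.1 + 29.3)/6 = 31.6833
Deviations from mean: 2.1167, 2.4167, 1.0167, -0.5833, -2.5833, -2.3833
Numerator Σ_{t=1}^{4}(y_t−ȳ)(y_{t+2}−ȳ) = -0.4939
Denominator Σ(y_t−ȳ)² = 24.0483
r_2 = -0.4939 / 24.0483 = -0.021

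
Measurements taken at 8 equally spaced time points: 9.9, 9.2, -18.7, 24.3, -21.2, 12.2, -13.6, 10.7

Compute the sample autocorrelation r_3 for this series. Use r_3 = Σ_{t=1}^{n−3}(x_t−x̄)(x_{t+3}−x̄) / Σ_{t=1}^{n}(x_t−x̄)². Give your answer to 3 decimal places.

Mean x̄ = (9.9 + 9.2 − 18.7 + 24.3 − 21.2 + 12.2 − 13.6 + 10.7)/8 = 1.6000
Deviations from mean: 8.3000, 7.6000, -20.3000, 22.7000, -22.8000, 10.6000, -15.2000, 9.1000
Σ(x_t−x̄)(x_{t+3}−x̄) = (188.4100) + (-173.2800) + (-215.1800) + (-345.0400) + (-207.4800) = -752.5700
Denominator Σ(x_t−x̄)² = 2000.0800
r_3 = -752.5700 / 2000.0800 = -0.376

-0.376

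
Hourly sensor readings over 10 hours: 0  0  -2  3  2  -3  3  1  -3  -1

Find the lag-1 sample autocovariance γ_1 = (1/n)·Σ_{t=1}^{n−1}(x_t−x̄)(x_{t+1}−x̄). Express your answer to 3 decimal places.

-1.200

Mean x̄ = (0 + 0 − 2 + 3 + 2 − 3 + 3 + 1 − 3 − 1)/10 = 0.0000
Σ_{t=1}^{9}(x_t−x̄)(x_{t+1}−x̄) = -12.0000
γ_1 = -12.0000 / 10 = -1.200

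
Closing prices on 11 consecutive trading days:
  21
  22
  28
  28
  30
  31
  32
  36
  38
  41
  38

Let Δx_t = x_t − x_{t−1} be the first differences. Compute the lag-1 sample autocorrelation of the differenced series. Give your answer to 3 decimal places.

-0.330

First differences Δx: 1, 6, 0, 2, 1, 1, 4, 2, 3, -3
Mean of differences = 1.7000
Numerator Σ(Δx_t−Δx̄)(Δx_{t+1}−Δx̄) = -17.1900
Denominator Σ(Δx_t−Δx̄)² = 52.1000
r_1(Δx) = -17.1900 / 52.1000 = -0.330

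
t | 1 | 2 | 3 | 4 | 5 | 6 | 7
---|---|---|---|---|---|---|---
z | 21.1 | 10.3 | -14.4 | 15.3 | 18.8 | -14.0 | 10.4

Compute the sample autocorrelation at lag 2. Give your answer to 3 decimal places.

Mean z̄ = (21.1 + 10.3 − 14.4 + 15.3 + 18.8 − 14.0 + 10.4)/7 = 6.7857
Deviations from mean: 14.3143, 3.5143, -21.1857, 8.5143, 12.0143, -20.7857, 3.6143
Σ(z_t−z̄)(z_{t+2}−z̄) = (-303.2584) + (29.9216) + (-254.5312) + (-176.9755) + (43.4231) = -661.4204
Denominator Σ(z_t−z̄)² = 1328.0286
r_2 = -661.4204 / 1328.0286 = -0.498

-0.498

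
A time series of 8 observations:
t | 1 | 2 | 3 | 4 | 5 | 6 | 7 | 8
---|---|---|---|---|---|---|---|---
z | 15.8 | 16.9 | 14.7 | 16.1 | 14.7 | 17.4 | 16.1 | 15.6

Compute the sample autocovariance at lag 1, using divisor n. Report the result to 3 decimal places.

Mean z̄ = (15.8 + 16.9 + 14.7 + 16.1 + 14.7 + 17.4 + 16.1 + 15.6)/8 = 15.9125
Deviations: -0.1125, 0.9875, -1.2125, 0.1875, -1.2125, 1.4875, 0.1875, -0.3125
Σ_{t=1}^{7}(z_t−z̄)(z_{t+1}−z̄) = -3.3464
γ_1 = -3.3464 / 8 = -0.418

-0.418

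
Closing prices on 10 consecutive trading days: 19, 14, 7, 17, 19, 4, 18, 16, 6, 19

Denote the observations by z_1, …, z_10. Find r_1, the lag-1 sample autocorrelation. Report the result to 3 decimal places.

Mean z̄ = (19 + 14 + 7 + 17 + 19 + 4 + 18 + 16 + 6 + 19)/10 = 13.9000
Numerator Σ_{t=1}^{9}(z_t−z̄)(z_{t+1}−z̄) = -145.1100
Denominator Σ(z_t−z̄)² = 316.9000
r_1 = -145.1100 / 316.9000 = -0.458

-0.458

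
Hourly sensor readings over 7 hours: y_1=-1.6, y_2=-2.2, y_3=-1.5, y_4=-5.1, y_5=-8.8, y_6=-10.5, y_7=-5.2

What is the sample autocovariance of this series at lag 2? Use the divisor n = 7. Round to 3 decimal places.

Mean ȳ = (-1.6 − 2.2 − 1.5 − 5.1 − 8.8 − 10.5 − 5.2)/7 = -4.9857
Deviations: 3.3857, 2.7857, 3.4857, -0.1143, -3.8143, -5.5143, -0.2143
Σ_{t=1}^{5}(y_t−ȳ)(y_{t+2}−ȳ) = -0.3647
γ_2 = -0.3647 / 7 = -0.052

-0.052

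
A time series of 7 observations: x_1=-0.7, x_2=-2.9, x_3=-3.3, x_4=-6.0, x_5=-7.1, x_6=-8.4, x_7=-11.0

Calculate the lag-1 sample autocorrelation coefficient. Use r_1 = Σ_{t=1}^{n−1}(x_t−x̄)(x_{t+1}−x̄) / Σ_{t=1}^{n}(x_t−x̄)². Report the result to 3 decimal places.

Mean x̄ = (-0.7 − 2.9 − 3.3 − 6.0 − 7.1 − 8.4 − 11.0)/7 = -5.6286
Deviations from mean: 4.9286, 2.7286, 2.3286, -0.3714, -1.4714, -2.7714, -5.3714
Numerator Σ_{t=1}^{6}(x_t−x̄)(x_{t+1}−x̄) = 38.4478
Denominator Σ(x_t−x̄)² = 75.9943
r_1 = 38.4478 / 75.9943 = 0.506

0.506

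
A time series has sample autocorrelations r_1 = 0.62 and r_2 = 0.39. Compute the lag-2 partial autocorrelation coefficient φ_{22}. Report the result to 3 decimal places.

φ_{22} = (r_2 − r_1²) / (1 − r_1²)
r_1² = (0.62)² = 0.3844
Numerator = 0.39 − 0.3844 = 0.0056; denominator = 1 − 0.3844 = 0.6156
φ_{22} = 0.0056 / 0.6156 = 0.009

0.009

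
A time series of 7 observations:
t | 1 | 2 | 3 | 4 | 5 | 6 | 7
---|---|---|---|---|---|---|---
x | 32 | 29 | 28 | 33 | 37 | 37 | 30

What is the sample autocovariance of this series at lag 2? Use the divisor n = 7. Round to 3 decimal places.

-4.105

Mean x̄ = (32 + 29 + 28 + 33 + 37 + 37 + 30)/7 = 32.2857
Σ_{t=1}^{5}(x_t−x̄)(x_{t+2}−x̄) = -28.7347
γ_2 = -28.7347 / 7 = -4.105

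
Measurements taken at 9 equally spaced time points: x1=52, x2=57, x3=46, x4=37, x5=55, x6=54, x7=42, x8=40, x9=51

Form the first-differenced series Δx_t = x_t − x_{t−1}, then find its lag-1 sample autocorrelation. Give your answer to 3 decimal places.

-0.151

First differences Δx: 5, -11, -9, 18, -1, -12, -2, 11
Mean of differences = -0.1250
Numerator Σ(Δx_t−Δx̄)(Δx_{t+1}−Δx̄) = -124.1406
Denominator Σ(Δx_t−Δx̄)² = 820.8750
r_1(Δx) = -124.1406 / 820.8750 = -0.151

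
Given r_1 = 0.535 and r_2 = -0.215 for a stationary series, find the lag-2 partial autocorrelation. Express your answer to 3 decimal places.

φ_{22} = (r_2 − r_1²) / (1 − r_1²)
r_1² = (0.535)² = 0.286225
Numerator = -0.215 − 0.2862 = -0.5012; denominator = 1 − 0.2862 = 0.7138
φ_{22} = -0.5012 / 0.7138 = -0.702

-0.702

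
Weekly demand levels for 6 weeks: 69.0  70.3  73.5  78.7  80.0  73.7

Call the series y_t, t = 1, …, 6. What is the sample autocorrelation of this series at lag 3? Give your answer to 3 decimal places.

-0.471

Mean ȳ = (69.0 + 70.3 + 73.5 + 78.7 + 80.0 + 73.7)/6 = 74.2000
Deviations from mean: -5.2000, -3.9000, -0.7000, 4.5000, 5.8000, -0.5000
Numerator Σ_{t=1}^{3}(y_t−ȳ)(y_{t+3}−ȳ) = -45.6700
Denominator Σ(y_t−ȳ)² = 96.8800
r_3 = -45.6700 / 96.8800 = -0.471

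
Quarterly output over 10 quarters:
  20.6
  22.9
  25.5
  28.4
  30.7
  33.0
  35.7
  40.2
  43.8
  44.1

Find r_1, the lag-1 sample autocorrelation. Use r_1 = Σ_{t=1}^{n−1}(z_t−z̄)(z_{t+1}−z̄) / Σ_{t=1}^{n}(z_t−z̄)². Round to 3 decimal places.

Mean z̄ = (20.6 + 22.9 + 25.5 + 28.4 + 30.7 + 33.0 + 35.7 + 40.2 + 43.8 + 44.1)/10 = 32.4900
Numerator Σ_{t=1}^{9}(z_t−z̄)(z_{t+1}−z̄) = 460.9519
Denominator Σ(z_t−z̄)² = 634.8490
r_1 = 460.9519 / 634.8490 = 0.726

0.726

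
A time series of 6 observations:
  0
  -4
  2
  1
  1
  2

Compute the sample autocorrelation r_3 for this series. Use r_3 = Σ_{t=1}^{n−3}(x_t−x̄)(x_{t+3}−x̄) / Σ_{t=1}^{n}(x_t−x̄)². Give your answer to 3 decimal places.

Mean x̄ = (0 − 4 + 2 + 1 + 1 + 2)/6 = 0.3333
Deviations from mean: -0.3333, -4.3333, 1.6667, 0.6667, 0.6667, 1.6667
Σ(x_t−x̄)(x_{t+3}−x̄) = (-0.2222) + (-2.8889) + (2.7778) = -0.3333
Denominator Σ(x_t−x̄)² = 25.3333
r_3 = -0.3333 / 25.3333 = -0.013

-0.013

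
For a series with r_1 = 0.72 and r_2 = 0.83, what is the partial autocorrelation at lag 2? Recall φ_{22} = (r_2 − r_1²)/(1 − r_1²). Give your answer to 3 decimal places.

0.647

φ_{22} = (r_2 − r_1²) / (1 − r_1²)
r_1² = (0.72)² = 0.5184
Numerator = 0.83 − 0.5184 = 0.3116; denominator = 1 − 0.5184 = 0.4816
φ_{22} = 0.3116 / 0.4816 = 0.647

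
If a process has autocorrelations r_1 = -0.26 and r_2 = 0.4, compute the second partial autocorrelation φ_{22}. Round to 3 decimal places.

φ_{22} = (r_2 − r_1²) / (1 − r_1²)
r_1² = (-0.26)² = 0.0676
Numerator = 0.4 − 0.0676 = 0.3324; denominator = 1 − 0.0676 = 0.9324
φ_{22} = 0.3324 / 0.9324 = 0.356

0.356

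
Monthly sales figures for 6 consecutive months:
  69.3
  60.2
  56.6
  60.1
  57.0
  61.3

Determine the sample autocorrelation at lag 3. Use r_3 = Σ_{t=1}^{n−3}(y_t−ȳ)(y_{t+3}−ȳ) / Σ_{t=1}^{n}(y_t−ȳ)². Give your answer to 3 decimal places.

-0.055

Mean ȳ = (69.3 + 60.2 + 56.6 + 60.1 + 57.0 + 61.3)/6 = 60.7500
Deviations from mean: 8.5500, -0.5500, -4.1500, -0.6500, -3.7500, 0.5500
Σ(y_t−ȳ)(y_{t+3}−ȳ) = (-5.5575) + (2.0625) + (-2.2825) = -5.7775
Denominator Σ(y_t−ȳ)² = 105.4150
r_3 = -5.7775 / 105.4150 = -0.055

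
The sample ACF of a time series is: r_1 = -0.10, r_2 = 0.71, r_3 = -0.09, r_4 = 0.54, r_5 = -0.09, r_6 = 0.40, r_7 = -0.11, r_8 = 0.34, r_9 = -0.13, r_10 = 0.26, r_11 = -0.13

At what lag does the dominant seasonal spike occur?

2

The largest autocorrelation is r_2 = 0.71, with weaker echoes at lags 4 (0.54), 6 (0.40), 8 (0.34) and 10 (0.26); the remaining lags stay at or below -0.09.
The dominant spike at lag 2 indicates a seasonal period of 2.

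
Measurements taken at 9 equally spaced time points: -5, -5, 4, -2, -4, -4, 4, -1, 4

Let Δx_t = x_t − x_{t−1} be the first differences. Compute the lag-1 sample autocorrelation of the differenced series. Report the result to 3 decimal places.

First differences Δx: 0, 9, -6, -2, 0, 8, -5, 5
Mean of differences = 1.1250
Numerator Σ(Δx_t−Δx̄)(Δx_{t+1}−Δx̄) = -112.7656
Denominator Σ(Δx_t−Δx̄)² = 224.8750
r_1(Δx) = -112.7656 / 224.8750 = -0.501

-0.501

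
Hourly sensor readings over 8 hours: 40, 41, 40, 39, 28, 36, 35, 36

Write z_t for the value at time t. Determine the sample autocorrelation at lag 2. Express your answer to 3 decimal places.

0.051

Mean z̄ = (40 + 41 + 40 + 39 + 28 + 36 + 35 + 36)/8 = 36.8750
Deviations from mean: 3.1250, 4.1250, 3.1250, 2.1250, -8.8750, -0.8750, -1.8750, -0.8750
Σ(z_t−z̄)(z_{t+2}−z̄) = (9.7656) + (8.7656) + (-27.7344) + (-1.8594) + (16.6406) + (0.7656) = 6.3438
Denominator Σ(z_t−z̄)² = 124.8750
r_2 = 6.3438 / 124.8750 = 0.051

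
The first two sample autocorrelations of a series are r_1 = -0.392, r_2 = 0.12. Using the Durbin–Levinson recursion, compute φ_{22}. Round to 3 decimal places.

φ_{22} = (r_2 − r_1²) / (1 − r_1²)
r_1² = (-0.392)² = 0.153664
Numerator = 0.12 − 0.1537 = -0.0337; denominator = 1 − 0.1537 = 0.8463
φ_{22} = -0.0337 / 0.8463 = -0.040

-0.040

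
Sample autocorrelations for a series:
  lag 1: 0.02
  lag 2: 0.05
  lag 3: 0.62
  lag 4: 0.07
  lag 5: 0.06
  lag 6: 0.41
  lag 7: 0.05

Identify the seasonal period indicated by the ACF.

The largest autocorrelation is r_3 = 0.62, with a weaker echo at lag 6 (0.41); the remaining lags stay at or below 0.07.
The dominant spike at lag 3 indicates a seasonal period of 3.

3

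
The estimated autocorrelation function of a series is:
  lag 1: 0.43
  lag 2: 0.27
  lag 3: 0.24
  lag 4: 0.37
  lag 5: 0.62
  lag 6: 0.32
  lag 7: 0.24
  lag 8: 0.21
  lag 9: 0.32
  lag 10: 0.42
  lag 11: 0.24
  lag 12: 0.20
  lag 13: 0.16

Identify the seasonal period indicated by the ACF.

The largest autocorrelation is r_5 = 0.62; the remaining lags stay at or below 0.43. The elevated value at lag 1 (0.43), dropping to 0.27 at lag 2, reflects decaying short-term dependence rather than seasonality.
The dominant spike at lag 5 indicates a seasonal period of 5.

5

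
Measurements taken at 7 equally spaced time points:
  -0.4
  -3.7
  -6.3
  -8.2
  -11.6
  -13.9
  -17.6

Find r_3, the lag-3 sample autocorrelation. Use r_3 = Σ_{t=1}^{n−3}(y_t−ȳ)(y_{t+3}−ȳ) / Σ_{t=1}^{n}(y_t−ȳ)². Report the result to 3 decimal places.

-0.127

Mean ȳ = (-0.4 − 3.7 − 6.3 − 8.2 − 11.6 − 13.9 − 17.6)/7 = -8.8143
Deviations from mean: 8.4143, 5.1143, 2.5143, 0.6143, -2.7857, -5.0857, -8.7857
Σ(y_t−ȳ)(y_{t+3}−ȳ) = (5.1688) + (-14.2469) + (-12.7869) + (-5.3969) = -27.2620
Denominator Σ(y_t−ȳ)² = 214.4686
r_3 = -27.2620 / 214.4686 = -0.127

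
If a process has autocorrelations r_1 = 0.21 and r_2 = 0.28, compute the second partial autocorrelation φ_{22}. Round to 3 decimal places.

0.247

φ_{22} = (r_2 − r_1²) / (1 − r_1²)
r_1² = (0.21)² = 0.0441
Numerator = 0.28 − 0.0441 = 0.2359; denominator = 1 − 0.0441 = 0.9559
φ_{22} = 0.2359 / 0.9559 = 0.247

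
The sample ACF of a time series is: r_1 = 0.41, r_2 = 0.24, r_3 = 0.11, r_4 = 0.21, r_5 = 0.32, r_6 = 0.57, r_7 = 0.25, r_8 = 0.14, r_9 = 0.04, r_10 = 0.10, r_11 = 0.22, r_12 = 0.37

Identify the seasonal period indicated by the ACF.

6

The largest autocorrelation is r_6 = 0.57; the remaining lags stay at or below 0.41. The elevated value at lag 1 (0.41), dropping to 0.24 at lag 2, reflects decaying short-term dependence rather than seasonality.
The dominant spike at lag 6 indicates a seasonal period of 6.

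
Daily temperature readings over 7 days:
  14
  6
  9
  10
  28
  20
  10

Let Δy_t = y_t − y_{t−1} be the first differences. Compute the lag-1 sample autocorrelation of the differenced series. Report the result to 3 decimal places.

-0.104

First differences Δy: -8, 3, 1, 18, -8, -10
Mean of differences = -0.6667
Numerator Σ(Δy_t−Δȳ)(Δy_{t+1}−Δȳ) = -58.1111
Denominator Σ(Δy_t−Δȳ)² = 559.3333
r_1(Δy) = -58.1111 / 559.3333 = -0.104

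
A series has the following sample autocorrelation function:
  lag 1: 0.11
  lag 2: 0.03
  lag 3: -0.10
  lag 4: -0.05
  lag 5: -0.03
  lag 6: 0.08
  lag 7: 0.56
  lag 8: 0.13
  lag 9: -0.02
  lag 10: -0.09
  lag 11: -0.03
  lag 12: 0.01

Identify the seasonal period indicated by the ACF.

The largest autocorrelation is r_7 = 0.56; the remaining lags stay at or below 0.13.
The dominant spike at lag 7 indicates a seasonal period of 7.

7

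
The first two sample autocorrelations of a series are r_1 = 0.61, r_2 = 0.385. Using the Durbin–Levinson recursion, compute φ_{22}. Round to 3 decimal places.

0.021

φ_{22} = (r_2 − r_1²) / (1 − r_1²)
r_1² = (0.61)² = 0.3721
Numerator = 0.385 − 0.3721 = 0.0129; denominator = 1 − 0.3721 = 0.6279
φ_{22} = 0.0129 / 0.6279 = 0.021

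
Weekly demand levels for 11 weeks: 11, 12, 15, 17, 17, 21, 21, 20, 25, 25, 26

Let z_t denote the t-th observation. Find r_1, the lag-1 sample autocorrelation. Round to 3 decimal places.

0.681

Mean z̄ = (11 + 12 + 15 + 17 + 17 + 21 + 21 + 20 + 25 + 25 + 26)/11 = 19.0909
Numerator Σ_{t=1}^{10}(z_t−z̄)(z_{t+1}−z̄) = 181.8099
Denominator Σ(z_t−z̄)² = 266.9091
r_1 = 181.8099 / 266.9091 = 0.681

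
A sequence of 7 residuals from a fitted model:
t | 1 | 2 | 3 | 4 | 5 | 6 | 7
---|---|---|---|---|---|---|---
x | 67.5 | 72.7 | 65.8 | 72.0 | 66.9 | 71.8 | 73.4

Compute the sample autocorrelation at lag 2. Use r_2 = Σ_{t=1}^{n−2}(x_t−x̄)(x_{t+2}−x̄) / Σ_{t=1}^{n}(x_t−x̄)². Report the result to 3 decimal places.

Mean x̄ = (67.5 + 72.7 + 65.8 + 72.0 + 66.9 + 71.8 + 73.4)/7 = 70.0143
Σ(x_t−x̄)(x_{t+2}−x̄) = (10.5959) + (5.3331) + (13.1245) + (3.5459) + (-10.5441) = 22.0553
Denominator Σ(x_t−x̄)² = 59.5886
r_2 = 22.0553 / 59.5886 = 0.370

0.370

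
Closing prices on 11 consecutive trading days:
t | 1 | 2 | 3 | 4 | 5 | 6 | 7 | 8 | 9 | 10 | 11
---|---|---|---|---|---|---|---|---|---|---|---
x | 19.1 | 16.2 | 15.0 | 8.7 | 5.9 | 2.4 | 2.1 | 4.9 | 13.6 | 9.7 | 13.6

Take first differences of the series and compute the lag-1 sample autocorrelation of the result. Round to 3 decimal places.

First differences Δx: -2.9, -1.2, -6.3, -2.8, -3.5, -0.3, 2.8, 8.7, -3.9, 3.9
Mean of differences = -0.5500
Numerator Σ(Δx_t−Δx̄)(Δx_{t+1}−Δx̄) = 10.0325
Denominator Σ(Δx_t−Δx̄)² = 180.6450
r_1(Δx) = 10.0325 / 180.6450 = 0.056

0.056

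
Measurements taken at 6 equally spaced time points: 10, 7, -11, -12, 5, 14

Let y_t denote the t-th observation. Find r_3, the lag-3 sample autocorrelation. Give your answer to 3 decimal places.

Mean ȳ = (10 + 7 − 11 − 12 + 5 + 14)/6 = 2.1667
Deviations from mean: 7.8333, 4.8333, -13.1667, -14.1667, 2.8333, 11.8333
Σ(y_t−ȳ)(y_{t+3}−ȳ) = (-110.9722) + (13.6944) + (-155.8056) = -253.0833
Denominator Σ(y_t−ȳ)² = 606.8333
r_3 = -253.0833 / 606.8333 = -0.417

-0.417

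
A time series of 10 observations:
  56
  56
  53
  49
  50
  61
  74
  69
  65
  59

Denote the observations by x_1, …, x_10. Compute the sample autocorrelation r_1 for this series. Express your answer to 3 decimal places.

Mean x̄ = (56 + 56 + 53 + 49 + 50 + 61 + 74 + 69 + 65 + 59)/10 = 59.2000
Numerator Σ_{t=1}^{9}(x_t−x̄)(x_{t+1}−x̄) = 397.9600
Denominator Σ(x_t−x̄)² = 599.6000
r_1 = 397.9600 / 599.6000 = 0.664

0.664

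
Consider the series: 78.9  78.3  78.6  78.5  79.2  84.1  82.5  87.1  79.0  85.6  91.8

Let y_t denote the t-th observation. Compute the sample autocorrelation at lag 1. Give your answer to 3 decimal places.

0.262

Mean ȳ = (78.9 + 78.3 + 78.6 + 78.5 + 79.2 + 84.1 + 82.5 + 87.1 + 79.0 + 85.6 + 91.8)/11 = 82.1455
Numerator Σ_{t=1}^{10}(y_t−ȳ)(y_{t+1}−ȳ) = 53.3707
Denominator Σ(y_t−ȳ)² = 203.3873
r_1 = 53.3707 / 203.3873 = 0.262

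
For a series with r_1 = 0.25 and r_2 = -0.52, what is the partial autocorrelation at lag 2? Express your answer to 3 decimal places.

-0.621

φ_{22} = (r_2 − r_1²) / (1 − r_1²)
r_1² = (0.25)² = 0.0625
Numerator = -0.52 − 0.0625 = -0.5825; denominator = 1 − 0.0625 = 0.9375
φ_{22} = -0.5825 / 0.9375 = -0.621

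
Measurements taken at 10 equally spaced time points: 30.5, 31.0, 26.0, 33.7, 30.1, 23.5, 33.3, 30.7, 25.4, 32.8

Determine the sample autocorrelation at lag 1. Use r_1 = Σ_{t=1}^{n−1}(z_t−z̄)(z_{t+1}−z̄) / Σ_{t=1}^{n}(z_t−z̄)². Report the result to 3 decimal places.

-0.495

Mean z̄ = (30.5 + 31.0 + 26.0 + 33.7 + 30.1 + 23.5 + 33.3 + 30.7 + 25.4 + 32.8)/10 = 29.7000
Numerator Σ_{t=1}^{9}(z_t−z̄)(z_{t+1}−z̄) = -55.8000
Denominator Σ(z_t−z̄)² = 112.6800
r_1 = -55.8000 / 112.6800 = -0.495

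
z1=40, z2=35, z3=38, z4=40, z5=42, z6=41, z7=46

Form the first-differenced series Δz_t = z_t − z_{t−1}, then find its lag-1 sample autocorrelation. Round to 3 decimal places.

First differences Δz: -5, 3, 2, 2, -1, 5
Mean of differences = 1.0000
Numerator Σ(Δz_t−Δz̄)(Δz_{t+1}−Δz̄) = -19.0000
Denominator Σ(Δz_t−Δz̄)² = 62.0000
r_1(Δz) = -19.0000 / 62.0000 = -0.306

-0.306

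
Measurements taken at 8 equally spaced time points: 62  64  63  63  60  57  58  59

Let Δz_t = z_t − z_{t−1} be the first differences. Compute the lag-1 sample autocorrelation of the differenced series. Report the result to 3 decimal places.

0.095

First differences Δz: 2, -1, 0, -3, -3, 1, 1
Mean of differences = -0.4286
Numerator Σ(Δz_t−Δz̄)(Δz_{t+1}−Δz̄) = 2.2449
Denominator Σ(Δz_t−Δz̄)² = 23.7143
r_1(Δz) = 2.2449 / 23.7143 = 0.095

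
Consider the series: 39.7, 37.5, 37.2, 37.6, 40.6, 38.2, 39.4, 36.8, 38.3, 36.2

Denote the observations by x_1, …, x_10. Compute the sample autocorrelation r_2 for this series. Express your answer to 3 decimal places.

0.136

Mean x̄ = (39.7 + 37.5 + 37.2 + 37.6 + 40.6 + 38.2 + 39.4 + 36.8 + 38.3 + 36.2)/10 = 38.1500
Numerator Σ_{t=1}^{8}(x_t−x̄)(x_{t+2}−x̄) = 2.3450
Denominator Σ(x_t−x̄)² = 17.2450
r_2 = 2.3450 / 17.2450 = 0.136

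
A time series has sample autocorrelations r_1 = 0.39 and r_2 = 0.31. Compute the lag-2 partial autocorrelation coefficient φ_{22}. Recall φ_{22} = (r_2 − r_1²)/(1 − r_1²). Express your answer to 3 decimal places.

0.186

φ_{22} = (r_2 − r_1²) / (1 − r_1²)
r_1² = (0.39)² = 0.1521
Numerator = 0.31 − 0.1521 = 0.1579; denominator = 1 − 0.1521 = 0.8479
φ_{22} = 0.1579 / 0.8479 = 0.186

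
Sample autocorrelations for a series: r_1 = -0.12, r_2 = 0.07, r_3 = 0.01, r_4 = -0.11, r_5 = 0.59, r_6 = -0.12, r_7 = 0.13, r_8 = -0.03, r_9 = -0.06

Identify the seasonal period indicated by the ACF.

5

The largest autocorrelation is r_5 = 0.59; the remaining lags stay at or below 0.13.
The dominant spike at lag 5 indicates a seasonal period of 5.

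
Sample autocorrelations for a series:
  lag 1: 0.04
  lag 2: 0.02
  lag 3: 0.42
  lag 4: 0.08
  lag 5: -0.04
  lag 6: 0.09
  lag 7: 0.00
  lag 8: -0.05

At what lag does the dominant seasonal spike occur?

3

The largest autocorrelation is r_3 = 0.42; the remaining lags stay at or below 0.09.
The dominant spike at lag 3 indicates a seasonal period of 3.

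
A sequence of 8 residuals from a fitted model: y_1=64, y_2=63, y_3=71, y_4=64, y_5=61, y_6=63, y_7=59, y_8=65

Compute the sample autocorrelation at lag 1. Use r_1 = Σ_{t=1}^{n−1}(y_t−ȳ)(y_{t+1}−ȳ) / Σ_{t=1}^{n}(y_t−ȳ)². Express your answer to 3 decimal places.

Mean ȳ = (64 + 63 + 71 + 64 + 61 + 63 + 59 + 65)/8 = 63.7500
Deviations from mean: 0.2500, -0.7500, 7.2500, 0.2500, -2.7500, -0.7500, -4.7500, 1.2500
Numerator Σ_{t=1}^{7}(y_t−ȳ)(y_{t+1}−ȳ) = -4.8125
Denominator Σ(y_t−ȳ)² = 85.5000
r_1 = -4.8125 / 85.5000 = -0.056

-0.056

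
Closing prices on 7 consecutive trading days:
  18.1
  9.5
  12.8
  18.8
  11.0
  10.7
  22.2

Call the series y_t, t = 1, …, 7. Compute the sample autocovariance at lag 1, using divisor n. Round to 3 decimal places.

Mean ȳ = (18.1 + 9.5 + 12.8 + 18.8 + 11.0 + 10.7 + 22.2)/7 = 14.7286
Deviations: 3.3714, -5.2286, -1.9286, 4.0714, -3.7286, -4.0286, 7.4714
Σ_{t=1}^{6}(y_t−ȳ)(y_{t+1}−ȳ) = -45.6551
γ_1 = -45.6551 / 7 = -6.522

-6.522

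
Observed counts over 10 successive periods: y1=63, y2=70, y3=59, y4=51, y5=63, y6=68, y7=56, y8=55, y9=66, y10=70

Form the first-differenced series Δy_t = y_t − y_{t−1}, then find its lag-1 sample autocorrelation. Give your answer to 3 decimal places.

First differences Δy: 7, -11, -8, 12, 5, -12, -1, 11, 4
Mean of differences = 0.7778
Numerator Σ(Δy_t−Δȳ)(Δy_{t+1}−Δȳ) = -37.4938
Denominator Σ(Δy_t−Δȳ)² = 679.5556
r_1(Δy) = -37.4938 / 679.5556 = -0.055

-0.055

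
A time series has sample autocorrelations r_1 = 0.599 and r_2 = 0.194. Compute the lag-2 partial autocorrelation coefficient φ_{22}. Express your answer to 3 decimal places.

-0.257

φ_{22} = (r_2 − r_1²) / (1 − r_1²)
r_1² = (0.599)² = 0.358801
Numerator = 0.194 − 0.3588 = -0.1648; denominator = 1 − 0.3588 = 0.6412
φ_{22} = -0.1648 / 0.6412 = -0.257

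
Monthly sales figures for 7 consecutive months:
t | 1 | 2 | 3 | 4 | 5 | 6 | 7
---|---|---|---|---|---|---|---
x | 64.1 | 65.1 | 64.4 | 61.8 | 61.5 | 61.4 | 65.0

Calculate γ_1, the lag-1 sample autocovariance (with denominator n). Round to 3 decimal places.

0.675

Mean x̄ = (64.1 + 65.1 + 64.4 + 61.8 + 61.5 + 61.4 + 65.0)/7 = 63.3286
Σ_{t=1}^{6}(x_t−x̄)(x_{t+1}−x̄) = 4.7249
γ_1 = 4.7249 / 7 = 0.675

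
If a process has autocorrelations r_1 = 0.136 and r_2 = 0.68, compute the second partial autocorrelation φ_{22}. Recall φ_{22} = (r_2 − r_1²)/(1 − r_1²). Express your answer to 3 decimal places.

0.674

φ_{22} = (r_2 − r_1²) / (1 − r_1²)
r_1² = (0.136)² = 0.018496
Numerator = 0.68 − 0.0185 = 0.6615; denominator = 1 − 0.0185 = 0.9815
φ_{22} = 0.6615 / 0.9815 = 0.674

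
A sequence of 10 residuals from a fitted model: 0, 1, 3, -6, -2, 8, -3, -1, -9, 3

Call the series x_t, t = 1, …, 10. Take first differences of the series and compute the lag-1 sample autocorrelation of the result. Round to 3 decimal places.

First differences Δx: 1, 2, -9, 4, 10, -11, 2, -8, 12
Mean of differences = 0.3333
Numerator Σ(Δx_t−Δx̄)(Δx_{t+1}−Δx̄) = -252.7778
Denominator Σ(Δx_t−Δx̄)² = 534.0000
r_1(Δx) = -252.7778 / 534.0000 = -0.473

-0.473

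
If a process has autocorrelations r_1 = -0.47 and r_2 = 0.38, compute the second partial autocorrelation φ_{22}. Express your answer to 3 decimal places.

φ_{22} = (r_2 − r_1²) / (1 − r_1²)
r_1² = (-0.47)² = 0.2209
Numerator = 0.38 − 0.2209 = 0.1591; denominator = 1 − 0.2209 = 0.7791
φ_{22} = 0.1591 / 0.7791 = 0.204

0.204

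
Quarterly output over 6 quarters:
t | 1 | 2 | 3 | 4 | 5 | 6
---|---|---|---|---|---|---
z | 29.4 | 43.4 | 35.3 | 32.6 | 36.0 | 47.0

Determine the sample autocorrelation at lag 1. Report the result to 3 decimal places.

-0.260

Mean z̄ = (29.4 + 43.4 + 35.3 + 32.6 + 36.0 + 47.0)/6 = 37.2833
Deviations from mean: -7.8833, 6.1167, -1.9833, -4.6833, -1.2833, 9.7167
Numerator Σ_{t=1}^{5}(z_t−z̄)(z_{t+1}−z̄) = -57.5219
Denominator Σ(z_t−z̄)² = 221.4883
r_1 = -57.5219 / 221.4883 = -0.260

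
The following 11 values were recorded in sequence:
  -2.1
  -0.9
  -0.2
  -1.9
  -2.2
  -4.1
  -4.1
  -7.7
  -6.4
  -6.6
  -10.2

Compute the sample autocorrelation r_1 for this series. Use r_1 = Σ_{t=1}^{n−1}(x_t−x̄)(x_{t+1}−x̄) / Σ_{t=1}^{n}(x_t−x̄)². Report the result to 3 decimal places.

0.616

Mean x̄ = (-2.1 − 0.9 − 0.2 − 1.9 − 2.2 − 4.1 − 4.1 − 7.7 − 6.4 − 6.6 − 10.2)/11 = -4.2182
Numerator Σ_{t=1}^{10}(x_t−x̄)(x_{t+1}−x̄) = 61.2369
Denominator Σ(x_t−x̄)² = 99.4564
r_1 = 61.2369 / 99.4564 = 0.616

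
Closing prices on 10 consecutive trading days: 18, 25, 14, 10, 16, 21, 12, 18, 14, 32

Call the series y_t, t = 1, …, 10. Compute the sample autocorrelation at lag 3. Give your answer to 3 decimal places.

-0.190

Mean ȳ = (18 + 25 + 14 + 10 + 16 + 21 + 12 + 18 + 14 + 32)/10 = 18.0000
Σ(y_t−ȳ)(y_{t+3}−ȳ) = (0.0000) + (-14.0000) + (-12.0000) + (48.0000) + (0.0000) + (-12.0000) + (-84.0000) = -74.0000
Denominator Σ(y_t−ȳ)² = 390.0000
r_3 = -74.0000 / 390.0000 = -0.190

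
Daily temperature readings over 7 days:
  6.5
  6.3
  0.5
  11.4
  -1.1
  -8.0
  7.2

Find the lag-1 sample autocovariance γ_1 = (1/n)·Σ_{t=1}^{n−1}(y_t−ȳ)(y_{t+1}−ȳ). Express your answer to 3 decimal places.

Mean ȳ = (6.5 + 6.3 + 0.5 + 11.4 − 1.1 − 8.0 + 7.2)/7 = 3.2571
Deviations: 3.2429, 3.0429, -2.7571, 8.1429, -4.3571, -11.2571, 3.9429
Σ_{t=1}^{6}(y_t−ȳ)(y_{t+1}−ȳ) = -51.7890
γ_1 = -51.7890 / 7 = -7.398

-7.398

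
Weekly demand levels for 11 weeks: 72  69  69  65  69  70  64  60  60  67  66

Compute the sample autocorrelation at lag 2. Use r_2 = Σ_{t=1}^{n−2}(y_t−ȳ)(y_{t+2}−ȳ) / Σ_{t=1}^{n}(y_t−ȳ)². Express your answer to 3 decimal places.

Mean ȳ = (72 + 69 + 69 + 65 + 69 + 70 + 64 + 60 + 60 + 67 + 66)/11 = 66.4545
Numerator Σ_{t=1}^{9}(y_t−ȳ)(y_{t+2}−ȳ) = -2.1405
Denominator Σ(y_t−ȳ)² = 154.7273
r_2 = -2.1405 / 154.7273 = -0.014

-0.014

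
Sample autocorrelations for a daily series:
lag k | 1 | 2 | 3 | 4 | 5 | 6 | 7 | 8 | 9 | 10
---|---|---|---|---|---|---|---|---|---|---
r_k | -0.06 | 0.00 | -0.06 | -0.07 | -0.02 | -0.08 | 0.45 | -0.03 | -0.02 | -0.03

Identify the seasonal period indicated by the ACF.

7

The largest autocorrelation is r_7 = 0.45; the remaining lags stay at or below 0.00.
The dominant spike at lag 7 indicates a seasonal period of 7.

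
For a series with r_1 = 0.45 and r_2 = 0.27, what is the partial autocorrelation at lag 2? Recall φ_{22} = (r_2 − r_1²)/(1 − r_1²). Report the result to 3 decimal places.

φ_{22} = (r_2 − r_1²) / (1 − r_1²)
r_1² = (0.45)² = 0.2025
Numerator = 0.27 − 0.2025 = 0.0675; denominator = 1 − 0.2025 = 0.7975
φ_{22} = 0.0675 / 0.7975 = 0.085

0.085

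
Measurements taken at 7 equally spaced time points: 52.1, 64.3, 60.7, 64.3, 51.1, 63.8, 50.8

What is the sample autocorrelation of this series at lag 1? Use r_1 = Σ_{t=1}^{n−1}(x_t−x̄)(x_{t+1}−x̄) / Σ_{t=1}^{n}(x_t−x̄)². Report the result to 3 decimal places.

-0.514

Mean x̄ = (52.1 + 64.3 + 60.7 + 64.3 + 51.1 + 63.8 + 50.8)/7 = 58.1571
Deviations from mean: -6.0571, 6.1429, 2.5429, 6.1429, -7.0571, 5.6429, -7.3571
Numerator Σ_{t=1}^{6}(x_t−x̄)(x_{t+1}−x̄) = -130.6561
Denominator Σ(x_t−x̄)² = 254.3971
r_1 = -130.6561 / 254.3971 = -0.514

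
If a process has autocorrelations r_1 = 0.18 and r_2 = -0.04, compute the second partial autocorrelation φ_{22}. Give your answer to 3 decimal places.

-0.075

φ_{22} = (r_2 − r_1²) / (1 − r_1²)
r_1² = (0.18)² = 0.0324
Numerator = -0.04 − 0.0324 = -0.0724; denominator = 1 − 0.0324 = 0.9676
φ_{22} = -0.0724 / 0.9676 = -0.075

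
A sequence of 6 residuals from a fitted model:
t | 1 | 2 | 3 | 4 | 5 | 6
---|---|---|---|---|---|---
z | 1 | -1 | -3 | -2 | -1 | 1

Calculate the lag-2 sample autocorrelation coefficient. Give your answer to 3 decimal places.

Mean z̄ = (1 − 1 − 3 − 2 − 1 + 1)/6 = -0.8333
Deviations from mean: 1.8333, -0.1667, -2.1667, -1.1667, -0.1667, 1.8333
Numerator Σ_{t=1}^{4}(z_t−z̄)(z_{t+2}−z̄) = -5.5556
Denominator Σ(z_t−z̄)² = 12.8333
r_2 = -5.5556 / 12.8333 = -0.433

-0.433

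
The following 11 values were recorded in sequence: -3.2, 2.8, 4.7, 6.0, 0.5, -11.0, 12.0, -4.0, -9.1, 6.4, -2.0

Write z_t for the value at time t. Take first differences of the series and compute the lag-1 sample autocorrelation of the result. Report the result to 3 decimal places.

-0.521

First differences Δz: 6.0, 1.9, 1.3, -5.5, -11.5, 23.0, -16.0, -5.1, 15.5, -8.4
Mean of differences = 0.1200
Numerator Σ(Δz_t−Δz̄)(Δz_{t+1}−Δz̄) = -690.6264
Denominator Σ(Δz_t−Δz̄)² = 1325.4760
r_1(Δz) = -690.6264 / 1325.4760 = -0.521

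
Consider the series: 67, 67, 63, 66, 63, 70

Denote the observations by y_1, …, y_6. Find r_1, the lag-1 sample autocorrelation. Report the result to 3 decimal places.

Mean ȳ = (67 + 67 + 63 + 66 + 63 + 70)/6 = 66.0000
Deviations from mean: 1.0000, 1.0000, -3.0000, 0.0000, -3.0000, 4.0000
Numerator Σ_{t=1}^{5}(y_t−ȳ)(y_{t+1}−ȳ) = -14.0000
Denominator Σ(y_t−ȳ)² = 36.0000
r_1 = -14.0000 / 36.0000 = -0.389

-0.389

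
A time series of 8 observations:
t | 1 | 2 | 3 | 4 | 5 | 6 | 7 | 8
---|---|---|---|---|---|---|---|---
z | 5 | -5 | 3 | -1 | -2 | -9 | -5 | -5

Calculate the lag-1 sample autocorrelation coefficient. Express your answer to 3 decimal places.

Mean z̄ = (5 − 5 + 3 − 1 − 2 − 9 − 5 − 5)/8 = -2.3750
Σ(z_t−z̄)(z_{t+1}−z̄) = (-19.3594) + (-14.1094) + (7.3906) + (0.5156) + (-2.4844) + (17.3906) + (6.8906) = -3.7656
Denominator Σ(z_t−z̄)² = 149.8750
r_1 = -3.7656 / 149.8750 = -0.025

-0.025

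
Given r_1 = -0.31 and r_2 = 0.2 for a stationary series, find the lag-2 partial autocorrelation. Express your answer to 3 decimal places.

φ_{22} = (r_2 − r_1²) / (1 − r_1²)
r_1² = (-0.31)² = 0.0961
Numerator = 0.2 − 0.0961 = 0.1039; denominator = 1 − 0.0961 = 0.9039
φ_{22} = 0.1039 / 0.9039 = 0.115

0.115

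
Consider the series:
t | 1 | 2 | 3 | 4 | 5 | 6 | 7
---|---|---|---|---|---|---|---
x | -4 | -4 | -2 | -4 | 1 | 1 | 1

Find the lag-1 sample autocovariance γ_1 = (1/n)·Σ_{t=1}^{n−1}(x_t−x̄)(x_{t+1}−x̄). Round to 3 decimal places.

2.137

Mean x̄ = (-4 − 4 − 2 − 4 + 1 + 1 + 1)/7 = -1.5714
Σ_{t=1}^{6}(x_t−x̄)(x_{t+1}−x̄) = 14.9592
γ_1 = 14.9592 / 7 = 2.137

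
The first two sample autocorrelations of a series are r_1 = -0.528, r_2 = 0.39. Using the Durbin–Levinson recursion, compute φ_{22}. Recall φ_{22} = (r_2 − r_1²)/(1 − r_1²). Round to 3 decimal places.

0.154

φ_{22} = (r_2 − r_1²) / (1 − r_1²)
r_1² = (-0.528)² = 0.278784
Numerator = 0.39 − 0.2788 = 0.1112; denominator = 1 − 0.2788 = 0.7212
φ_{22} = 0.1112 / 0.7212 = 0.154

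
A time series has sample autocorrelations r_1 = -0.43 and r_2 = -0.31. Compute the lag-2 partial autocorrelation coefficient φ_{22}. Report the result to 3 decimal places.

φ_{22} = (r_2 − r_1²) / (1 − r_1²)
r_1² = (-0.43)² = 0.1849
Numerator = -0.31 − 0.1849 = -0.4949; denominator = 1 − 0.1849 = 0.8151
φ_{22} = -0.4949 / 0.8151 = -0.607

-0.607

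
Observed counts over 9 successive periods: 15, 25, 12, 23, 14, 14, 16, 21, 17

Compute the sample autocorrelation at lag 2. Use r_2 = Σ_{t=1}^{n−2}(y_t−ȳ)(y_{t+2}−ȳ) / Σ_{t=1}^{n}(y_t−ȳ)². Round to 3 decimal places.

0.298

Mean ȳ = (15 + 25 + 12 + 23 + 14 + 14 + 16 + 21 + 17)/9 = 17.4444
Σ(y_t−ȳ)(y_{t+2}−ȳ) = (13.3086) + (41.9753) + (18.7531) + (-19.1358) + (4.9753) + (-12.2469) + (0.6420) = 48.2716
Denominator Σ(y_t−ȳ)² = 162.2222
r_2 = 48.2716 / 162.2222 = 0.298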